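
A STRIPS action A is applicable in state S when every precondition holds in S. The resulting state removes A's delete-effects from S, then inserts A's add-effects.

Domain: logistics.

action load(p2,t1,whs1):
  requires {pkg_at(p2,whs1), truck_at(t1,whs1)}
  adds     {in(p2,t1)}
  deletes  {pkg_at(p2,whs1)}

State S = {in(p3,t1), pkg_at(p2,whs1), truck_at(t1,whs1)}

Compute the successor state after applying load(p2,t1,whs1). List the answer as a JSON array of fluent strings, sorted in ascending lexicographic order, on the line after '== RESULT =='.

Compute (S \ del) ∪ add:
  pre ⊆ S: {pkg_at(p2,whs1), truck_at(t1,whs1)} ⊆ S  — applicable
  S \ del = {in(p3,t1), truck_at(t1,whs1)}
  ∪ add   = {in(p2,t1), in(p3,t1), truck_at(t1,whs1)}

== RESULT ==
["in(p2,t1)", "in(p3,t1)", "truck_at(t1,whs1)"]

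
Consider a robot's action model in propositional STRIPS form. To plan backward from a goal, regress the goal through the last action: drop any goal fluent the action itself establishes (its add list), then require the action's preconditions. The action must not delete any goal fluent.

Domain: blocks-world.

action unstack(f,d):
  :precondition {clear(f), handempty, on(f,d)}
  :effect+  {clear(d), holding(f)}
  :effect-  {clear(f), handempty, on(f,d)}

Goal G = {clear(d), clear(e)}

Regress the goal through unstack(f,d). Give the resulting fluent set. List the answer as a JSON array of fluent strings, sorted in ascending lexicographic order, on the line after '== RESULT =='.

Regress:
  G ∩ del = {}  (empty — regression defined)
  G \ add = {clear(d), clear(e)} \ {clear(d), holding(f)} = {clear(e)}
  ∪ pre   = {clear(e)} ∪ {clear(f), handempty, on(f,d)}
          = {clear(e), clear(f), handempty, on(f,d)}

== RESULT ==
["clear(e)", "clear(f)", "handempty", "on(f,d)"]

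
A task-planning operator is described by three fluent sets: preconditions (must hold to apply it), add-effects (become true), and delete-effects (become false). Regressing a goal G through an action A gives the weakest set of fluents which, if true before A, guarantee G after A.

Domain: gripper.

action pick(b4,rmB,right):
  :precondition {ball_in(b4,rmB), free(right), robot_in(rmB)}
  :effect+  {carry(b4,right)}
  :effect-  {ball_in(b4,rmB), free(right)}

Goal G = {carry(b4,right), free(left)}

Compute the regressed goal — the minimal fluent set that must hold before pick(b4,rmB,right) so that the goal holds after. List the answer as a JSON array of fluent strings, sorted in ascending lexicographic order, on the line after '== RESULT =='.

Regress:
  G ∩ del = {}  (empty — regression defined)
  G \ add = {carry(b4,right), free(left)} \ {carry(b4,right)} = {free(left)}
  ∪ pre   = {free(left)} ∪ {ball_in(b4,rmB), free(right), robot_in(rmB)}
          = {ball_in(b4,rmB), free(left), free(right), robot_in(rmB)}

== RESULT ==
["ball_in(b4,rmB)", "free(left)", "free(right)", "robot_in(rmB)"]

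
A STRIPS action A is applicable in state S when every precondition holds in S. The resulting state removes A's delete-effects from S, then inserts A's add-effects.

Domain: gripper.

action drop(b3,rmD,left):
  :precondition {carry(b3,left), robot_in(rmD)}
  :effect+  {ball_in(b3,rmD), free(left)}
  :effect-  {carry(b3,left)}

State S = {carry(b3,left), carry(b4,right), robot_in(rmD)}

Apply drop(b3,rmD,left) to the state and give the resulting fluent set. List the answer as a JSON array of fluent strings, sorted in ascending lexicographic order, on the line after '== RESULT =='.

Compute (S \ del) ∪ add:
  pre ⊆ S: {carry(b3,left), robot_in(rmD)} ⊆ S  — applicable
  S \ del = {carry(b4,right), robot_in(rmD)}
  ∪ add   = {ball_in(b3,rmD), carry(b4,right), free(left), robot_in(rmD)}

== RESULT ==
["ball_in(b3,rmD)", "carry(b4,right)", "free(left)", "robot_in(rmD)"]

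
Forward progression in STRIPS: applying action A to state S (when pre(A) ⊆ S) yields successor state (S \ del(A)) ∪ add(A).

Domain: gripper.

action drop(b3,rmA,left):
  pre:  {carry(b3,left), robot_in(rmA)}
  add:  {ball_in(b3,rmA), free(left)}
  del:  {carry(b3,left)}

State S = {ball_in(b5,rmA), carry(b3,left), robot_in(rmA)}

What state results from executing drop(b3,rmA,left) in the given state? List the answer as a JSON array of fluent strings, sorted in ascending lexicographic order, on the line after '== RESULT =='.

Compute (S \ del) ∪ add:
  pre ⊆ S: {carry(b3,left), robot_in(rmA)} ⊆ S  — applicable
  S \ del = {ball_in(b5,rmA), robot_in(rmA)}
  ∪ add   = {ball_in(b3,rmA), ball_in(b5,rmA), free(left), robot_in(rmA)}

== RESULT ==
["ball_in(b3,rmA)", "ball_in(b5,rmA)", "free(left)", "robot_in(rmA)"]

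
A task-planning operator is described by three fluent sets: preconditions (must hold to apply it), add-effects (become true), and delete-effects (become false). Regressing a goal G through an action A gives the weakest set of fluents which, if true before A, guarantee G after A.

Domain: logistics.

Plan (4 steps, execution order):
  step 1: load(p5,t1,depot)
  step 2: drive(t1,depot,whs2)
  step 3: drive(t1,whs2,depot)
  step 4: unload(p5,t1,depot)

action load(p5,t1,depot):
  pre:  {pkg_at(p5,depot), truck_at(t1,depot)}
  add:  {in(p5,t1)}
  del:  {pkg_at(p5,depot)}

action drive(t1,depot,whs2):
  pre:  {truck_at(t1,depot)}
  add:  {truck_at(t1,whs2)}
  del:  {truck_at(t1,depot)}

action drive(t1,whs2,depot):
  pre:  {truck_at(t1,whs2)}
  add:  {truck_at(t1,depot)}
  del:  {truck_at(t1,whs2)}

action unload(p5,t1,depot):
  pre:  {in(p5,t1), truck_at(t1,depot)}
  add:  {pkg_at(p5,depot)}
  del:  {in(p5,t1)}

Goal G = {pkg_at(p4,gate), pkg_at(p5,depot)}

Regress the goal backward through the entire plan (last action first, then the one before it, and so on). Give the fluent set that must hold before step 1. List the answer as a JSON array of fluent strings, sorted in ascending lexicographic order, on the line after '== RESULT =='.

Regress step by step:
  through step 4 (unload(p5,t1,depot)): drop {pkg_at(p5,depot)}, keep {pkg_at(p4,gate)}, require {in(p5,t1), truck_at(t1,depot)}
    → {in(p5,t1), pkg_at(p4,gate), truck_at(t1,depot)}
  through step 3 (drive(t1,whs2,depot)): drop {truck_at(t1,depot)}, keep {in(p5,t1), pkg_at(p4,gate)}, require {truck_at(t1,whs2)}
    → {in(p5,t1), pkg_at(p4,gate), truck_at(t1,whs2)}
  through step 2 (drive(t1,depot,whs2)): drop {truck_at(t1,whs2)}, keep {in(p5,t1), pkg_at(p4,gate)}, require {truck_at(t1,depot)}
    → {in(p5,t1), pkg_at(p4,gate), truck_at(t1,depot)}
  through step 1 (load(p5,t1,depot)): drop {in(p5,t1)}, keep {pkg_at(p4,gate), truck_at(t1,depot)}, require {pkg_at(p5,depot), truck_at(t1,depot)}
    → {pkg_at(p4,gate), pkg_at(p5,depot), truck_at(t1,depot)}

== RESULT ==
["pkg_at(p4,gate)", "pkg_at(p5,depot)", "truck_at(t1,depot)"]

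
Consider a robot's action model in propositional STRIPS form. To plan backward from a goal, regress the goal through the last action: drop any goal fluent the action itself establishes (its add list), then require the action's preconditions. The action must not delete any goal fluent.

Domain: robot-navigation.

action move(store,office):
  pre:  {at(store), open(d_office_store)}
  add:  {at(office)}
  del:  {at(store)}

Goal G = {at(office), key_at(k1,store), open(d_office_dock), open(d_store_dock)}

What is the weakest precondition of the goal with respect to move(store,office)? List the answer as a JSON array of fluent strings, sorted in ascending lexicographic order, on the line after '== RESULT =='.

Compute (G \ add) ∪ pre:
  G ∩ del = {}  (empty — regression defined)
  G \ add = {at(office), key_at(k1,store), open(d_office_dock), open(d_store_dock)} \ {at(office)} = {key_at(k1,store), open(d_office_dock), open(d_store_dock)}
  ∪ pre   = {key_at(k1,store), open(d_office_dock), open(d_store_dock)} ∪ {at(store), open(d_office_store)}
          = {at(store), key_at(k1,store), open(d_office_dock), open(d_office_store), open(d_store_dock)}

== RESULT ==
["at(store)", "key_at(k1,store)", "open(d_office_dock)", "open(d_office_store)", "open(d_store_dock)"]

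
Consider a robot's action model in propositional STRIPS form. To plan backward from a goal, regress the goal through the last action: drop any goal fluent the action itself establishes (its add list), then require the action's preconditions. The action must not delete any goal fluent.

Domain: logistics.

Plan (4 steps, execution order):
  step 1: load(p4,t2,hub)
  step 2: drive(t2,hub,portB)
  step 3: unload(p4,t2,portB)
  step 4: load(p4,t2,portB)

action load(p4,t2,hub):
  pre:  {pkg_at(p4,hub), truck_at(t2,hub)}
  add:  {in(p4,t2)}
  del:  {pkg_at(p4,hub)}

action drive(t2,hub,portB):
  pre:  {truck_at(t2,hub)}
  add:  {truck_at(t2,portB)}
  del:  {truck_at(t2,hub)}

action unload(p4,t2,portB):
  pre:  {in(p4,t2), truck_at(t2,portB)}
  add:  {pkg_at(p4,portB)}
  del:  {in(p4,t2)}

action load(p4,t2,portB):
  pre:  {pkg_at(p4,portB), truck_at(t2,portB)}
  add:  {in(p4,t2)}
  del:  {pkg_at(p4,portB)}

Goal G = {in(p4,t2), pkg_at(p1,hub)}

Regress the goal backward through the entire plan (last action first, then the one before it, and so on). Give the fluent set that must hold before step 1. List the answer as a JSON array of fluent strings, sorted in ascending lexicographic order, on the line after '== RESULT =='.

Regress step by step:
  through step 4 (load(p4,t2,portB)): drop {in(p4,t2)}, keep {pkg_at(p1,hub)}, require {pkg_at(p4,portB), truck_at(t2,portB)}
    → {pkg_at(p1,hub), pkg_at(p4,portB), truck_at(t2,portB)}
  through step 3 (unload(p4,t2,portB)): drop {pkg_at(p4,portB)}, keep {pkg_at(p1,hub), truck_at(t2,portB)}, require {in(p4,t2), truck_at(t2,portB)}
    → {in(p4,t2), pkg_at(p1,hub), truck_at(t2,portB)}
  through step 2 (drive(t2,hub,portB)): drop {truck_at(t2,portB)}, keep {in(p4,t2), pkg_at(p1,hub)}, require {truck_at(t2,hub)}
    → {in(p4,t2), pkg_at(p1,hub), truck_at(t2,hub)}
  through step 1 (load(p4,t2,hub)): drop {in(p4,t2)}, keep {pkg_at(p1,hub), truck_at(t2,hub)}, require {pkg_at(p4,hub), truck_at(t2,hub)}
    → {pkg_at(p1,hub), pkg_at(p4,hub), truck_at(t2,hub)}

== RESULT ==
["pkg_at(p1,hub)", "pkg_at(p4,hub)", "truck_at(t2,hub)"]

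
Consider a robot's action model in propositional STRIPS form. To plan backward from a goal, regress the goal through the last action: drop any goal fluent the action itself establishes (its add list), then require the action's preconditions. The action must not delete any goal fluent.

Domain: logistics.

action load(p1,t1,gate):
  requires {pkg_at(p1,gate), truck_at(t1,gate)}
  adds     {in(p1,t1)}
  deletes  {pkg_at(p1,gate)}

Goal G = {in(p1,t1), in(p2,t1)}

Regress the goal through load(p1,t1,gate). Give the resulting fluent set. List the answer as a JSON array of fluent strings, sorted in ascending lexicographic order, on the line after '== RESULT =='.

Compute (G \ add) ∪ pre:
  G ∩ del = {}  (empty — regression defined)
  G \ add = {in(p1,t1), in(p2,t1)} \ {in(p1,t1)} = {in(p2,t1)}
  ∪ pre   = {in(p2,t1)} ∪ {pkg_at(p1,gate), truck_at(t1,gate)}
          = {in(p2,t1), pkg_at(p1,gate), truck_at(t1,gate)}

== RESULT ==
["in(p2,t1)", "pkg_at(p1,gate)", "truck_at(t1,gate)"]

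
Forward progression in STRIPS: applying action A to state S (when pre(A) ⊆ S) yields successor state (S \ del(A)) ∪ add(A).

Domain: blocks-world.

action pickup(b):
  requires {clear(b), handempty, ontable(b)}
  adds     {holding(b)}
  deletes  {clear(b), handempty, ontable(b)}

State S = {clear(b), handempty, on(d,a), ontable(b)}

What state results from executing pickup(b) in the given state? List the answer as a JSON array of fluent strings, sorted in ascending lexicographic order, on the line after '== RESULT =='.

Compute (S \ del) ∪ add:
  pre ⊆ S: {clear(b), handempty, ontable(b)} ⊆ S  — applicable
  S \ del = {on(d,a)}
  ∪ add   = {holding(b), on(d,a)}

== RESULT ==
["holding(b)", "on(d,a)"]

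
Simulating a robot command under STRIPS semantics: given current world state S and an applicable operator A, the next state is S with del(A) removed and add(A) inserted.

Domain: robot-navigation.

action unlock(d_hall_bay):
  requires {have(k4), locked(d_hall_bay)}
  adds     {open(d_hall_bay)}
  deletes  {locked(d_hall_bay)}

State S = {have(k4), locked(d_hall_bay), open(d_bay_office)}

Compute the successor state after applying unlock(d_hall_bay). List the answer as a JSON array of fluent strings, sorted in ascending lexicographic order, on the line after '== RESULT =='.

Progress:
  pre ⊆ S: {have(k4), locked(d_hall_bay)} ⊆ S  — applicable
  S \ del = {have(k4), open(d_bay_office)}
  ∪ add   = {have(k4), open(d_bay_office), open(d_hall_bay)}

== RESULT ==
["have(k4)", "open(d_bay_office)", "open(d_hall_bay)"]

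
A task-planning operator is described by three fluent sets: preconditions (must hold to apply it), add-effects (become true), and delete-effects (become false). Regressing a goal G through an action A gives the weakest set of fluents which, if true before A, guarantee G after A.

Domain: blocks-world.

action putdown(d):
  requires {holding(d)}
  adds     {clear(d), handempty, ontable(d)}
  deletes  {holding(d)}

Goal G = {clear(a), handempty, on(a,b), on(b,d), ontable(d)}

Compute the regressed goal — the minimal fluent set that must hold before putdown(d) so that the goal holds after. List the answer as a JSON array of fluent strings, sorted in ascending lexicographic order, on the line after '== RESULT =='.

Compute (G \ add) ∪ pre:
  G ∩ del = {}  (empty — regression defined)
  G \ add = {clear(a), handempty, on(a,b), on(b,d), ontable(d)} \ {clear(d), handempty, ontable(d)} = {clear(a), on(a,b), on(b,d)}
  ∪ pre   = {clear(a), on(a,b), on(b,d)} ∪ {holding(d)}
          = {clear(a), holding(d), on(a,b), on(b,d)}

== RESULT ==
["clear(a)", "holding(d)", "on(a,b)", "on(b,d)"]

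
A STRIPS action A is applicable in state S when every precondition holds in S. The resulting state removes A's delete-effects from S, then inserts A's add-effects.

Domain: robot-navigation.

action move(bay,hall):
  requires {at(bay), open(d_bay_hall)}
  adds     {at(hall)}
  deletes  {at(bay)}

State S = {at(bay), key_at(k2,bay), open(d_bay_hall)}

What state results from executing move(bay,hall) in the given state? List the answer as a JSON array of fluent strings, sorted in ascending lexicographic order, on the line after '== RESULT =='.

Progress:
  pre ⊆ S: {at(bay), open(d_bay_hall)} ⊆ S  — applicable
  S \ del = {key_at(k2,bay), open(d_bay_hall)}
  ∪ add   = {at(hall), key_at(k2,bay), open(d_bay_hall)}

== RESULT ==
["at(hall)", "key_at(k2,bay)", "open(d_bay_hall)"]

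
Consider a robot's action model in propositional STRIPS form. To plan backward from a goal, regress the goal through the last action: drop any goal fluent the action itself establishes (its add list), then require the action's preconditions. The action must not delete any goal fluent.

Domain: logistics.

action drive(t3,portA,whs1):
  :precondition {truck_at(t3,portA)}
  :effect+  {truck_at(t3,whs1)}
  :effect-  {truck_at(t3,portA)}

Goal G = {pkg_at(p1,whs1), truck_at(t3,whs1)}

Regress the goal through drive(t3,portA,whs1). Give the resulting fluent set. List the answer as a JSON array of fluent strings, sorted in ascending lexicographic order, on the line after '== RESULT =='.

Regress:
  G ∩ del = {}  (empty — regression defined)
  G \ add = {pkg_at(p1,whs1), truck_at(t3,whs1)} \ {truck_at(t3,whs1)} = {pkg_at(p1,whs1)}
  ∪ pre   = {pkg_at(p1,whs1)} ∪ {truck_at(t3,portA)}
          = {pkg_at(p1,whs1), truck_at(t3,portA)}

== RESULT ==
["pkg_at(p1,whs1)", "truck_at(t3,portA)"]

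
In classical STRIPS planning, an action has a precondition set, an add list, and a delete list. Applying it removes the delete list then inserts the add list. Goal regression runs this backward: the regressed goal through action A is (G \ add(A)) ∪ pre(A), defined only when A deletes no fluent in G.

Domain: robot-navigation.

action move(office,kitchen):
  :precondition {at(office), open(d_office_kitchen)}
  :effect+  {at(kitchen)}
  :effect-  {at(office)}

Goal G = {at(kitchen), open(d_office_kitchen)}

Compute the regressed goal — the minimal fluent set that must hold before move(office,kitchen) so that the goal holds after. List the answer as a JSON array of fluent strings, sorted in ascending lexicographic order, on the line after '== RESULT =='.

Regress:
  G ∩ del = {}  (empty — regression defined)
  G \ add = {at(kitchen), open(d_office_kitchen)} \ {at(kitchen)} = {open(d_office_kitchen)}
  ∪ pre   = {open(d_office_kitchen)} ∪ {at(office), open(d_office_kitchen)}
          = {at(office), open(d_office_kitchen)}

== RESULT ==
["at(office)", "open(d_office_kitchen)"]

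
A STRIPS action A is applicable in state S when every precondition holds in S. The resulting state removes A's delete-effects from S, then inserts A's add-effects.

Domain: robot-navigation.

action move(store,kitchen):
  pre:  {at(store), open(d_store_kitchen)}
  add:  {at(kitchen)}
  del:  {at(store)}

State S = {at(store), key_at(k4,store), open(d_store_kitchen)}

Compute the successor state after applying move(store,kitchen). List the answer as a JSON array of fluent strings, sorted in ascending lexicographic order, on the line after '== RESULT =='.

Progress:
  pre ⊆ S: {at(store), open(d_store_kitchen)} ⊆ S  — applicable
  S \ del = {key_at(k4,store), open(d_store_kitchen)}
  ∪ add   = {at(kitchen), key_at(k4,store), open(d_store_kitchen)}

== RESULT ==
["at(kitchen)", "key_at(k4,store)", "open(d_store_kitchen)"]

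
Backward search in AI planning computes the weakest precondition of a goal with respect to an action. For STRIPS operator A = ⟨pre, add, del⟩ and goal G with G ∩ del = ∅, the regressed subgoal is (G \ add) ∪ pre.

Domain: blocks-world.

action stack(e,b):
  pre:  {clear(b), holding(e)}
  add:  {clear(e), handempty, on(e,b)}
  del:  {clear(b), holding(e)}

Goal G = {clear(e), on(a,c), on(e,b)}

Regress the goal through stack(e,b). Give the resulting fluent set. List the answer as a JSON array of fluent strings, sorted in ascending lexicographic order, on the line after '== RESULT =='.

Compute (G \ add) ∪ pre:
  G ∩ del = {}  (empty — regression defined)
  G \ add = {clear(e), on(a,c), on(e,b)} \ {clear(e), handempty, on(e,b)} = {on(a,c)}
  ∪ pre   = {on(a,c)} ∪ {clear(b), holding(e)}
          = {clear(b), holding(e), on(a,c)}

== RESULT ==
["clear(b)", "holding(e)", "on(a,c)"]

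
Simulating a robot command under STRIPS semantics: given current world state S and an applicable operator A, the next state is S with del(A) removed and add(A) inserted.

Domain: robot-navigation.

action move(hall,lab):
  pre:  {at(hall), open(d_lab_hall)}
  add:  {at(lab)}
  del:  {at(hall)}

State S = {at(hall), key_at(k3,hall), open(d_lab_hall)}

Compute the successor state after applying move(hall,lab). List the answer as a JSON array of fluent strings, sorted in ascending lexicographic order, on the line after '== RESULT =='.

Compute (S \ del) ∪ add:
  pre ⊆ S: {at(hall), open(d_lab_hall)} ⊆ S  — applicable
  S \ del = {key_at(k3,hall), open(d_lab_hall)}
  ∪ add   = {at(lab), key_at(k3,hall), open(d_lab_hall)}

== RESULT ==
["at(lab)", "key_at(k3,hall)", "open(d_lab_hall)"]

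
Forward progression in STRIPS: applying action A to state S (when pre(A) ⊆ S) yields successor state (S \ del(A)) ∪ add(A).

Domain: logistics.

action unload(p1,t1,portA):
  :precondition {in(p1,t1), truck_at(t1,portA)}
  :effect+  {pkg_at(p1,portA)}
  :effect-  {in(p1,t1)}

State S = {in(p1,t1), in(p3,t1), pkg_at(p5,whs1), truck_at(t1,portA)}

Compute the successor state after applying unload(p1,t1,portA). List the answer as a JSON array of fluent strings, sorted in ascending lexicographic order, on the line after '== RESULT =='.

Progress:
  pre ⊆ S: {in(p1,t1), truck_at(t1,portA)} ⊆ S  — applicable
  S \ del = {in(p3,t1), pkg_at(p5,whs1), truck_at(t1,portA)}
  ∪ add   = {in(p3,t1), pkg_at(p1,portA), pkg_at(p5,whs1), truck_at(t1,portA)}

== RESULT ==
["in(p3,t1)", "pkg_at(p1,portA)", "pkg_at(p5,whs1)", "truck_at(t1,portA)"]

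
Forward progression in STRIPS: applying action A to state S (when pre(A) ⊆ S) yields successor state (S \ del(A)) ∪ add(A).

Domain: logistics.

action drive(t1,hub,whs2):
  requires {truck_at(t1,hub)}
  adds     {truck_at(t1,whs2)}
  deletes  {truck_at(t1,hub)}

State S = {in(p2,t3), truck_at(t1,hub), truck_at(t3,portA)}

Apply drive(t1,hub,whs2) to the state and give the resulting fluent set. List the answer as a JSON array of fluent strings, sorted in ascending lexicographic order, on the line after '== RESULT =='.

Progress:
  pre ⊆ S: {truck_at(t1,hub)} ⊆ S  — applicable
  S \ del = {in(p2,t3), truck_at(t3,portA)}
  ∪ add   = {in(p2,t3), truck_at(t1,whs2), truck_at(t3,portA)}

== RESULT ==
["in(p2,t3)", "truck_at(t1,whs2)", "truck_at(t3,portA)"]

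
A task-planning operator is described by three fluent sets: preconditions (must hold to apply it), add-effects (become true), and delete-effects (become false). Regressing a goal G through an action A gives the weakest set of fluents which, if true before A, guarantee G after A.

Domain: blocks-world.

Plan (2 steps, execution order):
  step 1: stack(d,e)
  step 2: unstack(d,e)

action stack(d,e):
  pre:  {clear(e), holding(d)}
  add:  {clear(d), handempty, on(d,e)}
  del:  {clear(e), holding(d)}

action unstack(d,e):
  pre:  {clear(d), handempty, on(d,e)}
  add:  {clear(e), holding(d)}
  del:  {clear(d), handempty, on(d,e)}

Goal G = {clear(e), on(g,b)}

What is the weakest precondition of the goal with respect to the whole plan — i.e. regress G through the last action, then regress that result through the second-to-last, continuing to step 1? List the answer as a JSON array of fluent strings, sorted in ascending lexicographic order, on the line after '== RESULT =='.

Regress step by step:
  through step 2 (unstack(d,e)): drop {clear(e)}, keep {on(g,b)}, require {clear(d), handempty, on(d,e)}
    → {clear(d), handempty, on(d,e), on(g,b)}
  through step 1 (stack(d,e)): drop {clear(d), handempty, on(d,e)}, keep {on(g,b)}, require {clear(e), holding(d)}
    → {clear(e), holding(d), on(g,b)}

== RESULT ==
["clear(e)", "holding(d)", "on(g,b)"]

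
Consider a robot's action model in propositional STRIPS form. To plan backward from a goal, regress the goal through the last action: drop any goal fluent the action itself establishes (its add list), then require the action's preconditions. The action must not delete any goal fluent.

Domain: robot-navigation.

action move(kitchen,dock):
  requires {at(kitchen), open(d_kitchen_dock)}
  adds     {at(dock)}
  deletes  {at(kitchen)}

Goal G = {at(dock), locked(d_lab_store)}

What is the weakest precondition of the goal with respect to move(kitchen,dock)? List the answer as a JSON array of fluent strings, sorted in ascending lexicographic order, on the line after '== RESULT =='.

Regress:
  G ∩ del = {}  (empty — regression defined)
  G \ add = {at(dock), locked(d_lab_store)} \ {at(dock)} = {locked(d_lab_store)}
  ∪ pre   = {locked(d_lab_store)} ∪ {at(kitchen), open(d_kitchen_dock)}
          = {at(kitchen), locked(d_lab_store), open(d_kitchen_dock)}

== RESULT ==
["at(kitchen)", "locked(d_lab_store)", "open(d_kitchen_dock)"]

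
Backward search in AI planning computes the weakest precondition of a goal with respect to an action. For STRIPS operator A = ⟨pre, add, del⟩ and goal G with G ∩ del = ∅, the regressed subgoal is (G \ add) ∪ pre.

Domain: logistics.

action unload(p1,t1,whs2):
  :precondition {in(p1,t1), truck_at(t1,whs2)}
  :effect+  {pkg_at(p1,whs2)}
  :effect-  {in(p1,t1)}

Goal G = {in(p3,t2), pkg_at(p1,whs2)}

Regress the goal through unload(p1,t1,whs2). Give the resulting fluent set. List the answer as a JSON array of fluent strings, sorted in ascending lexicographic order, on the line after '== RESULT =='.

Regress:
  G ∩ del = {}  (empty — regression defined)
  G \ add = {in(p3,t2), pkg_at(p1,whs2)} \ {pkg_at(p1,whs2)} = {in(p3,t2)}
  ∪ pre   = {in(p3,t2)} ∪ {in(p1,t1), truck_at(t1,whs2)}
          = {in(p1,t1), in(p3,t2), truck_at(t1,whs2)}

== RESULT ==
["in(p1,t1)", "in(p3,t2)", "truck_at(t1,whs2)"]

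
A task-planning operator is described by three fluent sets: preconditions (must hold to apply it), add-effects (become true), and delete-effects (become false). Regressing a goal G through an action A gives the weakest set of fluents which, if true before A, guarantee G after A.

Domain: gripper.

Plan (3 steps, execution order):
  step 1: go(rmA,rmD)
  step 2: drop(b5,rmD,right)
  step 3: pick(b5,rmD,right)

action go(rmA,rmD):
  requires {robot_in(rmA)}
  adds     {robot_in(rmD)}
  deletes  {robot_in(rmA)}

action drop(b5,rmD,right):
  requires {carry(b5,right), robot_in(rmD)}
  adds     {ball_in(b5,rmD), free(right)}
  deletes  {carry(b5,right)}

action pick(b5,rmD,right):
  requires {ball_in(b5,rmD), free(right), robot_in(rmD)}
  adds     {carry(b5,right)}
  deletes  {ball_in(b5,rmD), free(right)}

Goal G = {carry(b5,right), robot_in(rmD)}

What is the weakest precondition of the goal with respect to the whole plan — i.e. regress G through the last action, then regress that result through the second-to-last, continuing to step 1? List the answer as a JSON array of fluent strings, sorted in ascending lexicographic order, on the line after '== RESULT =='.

Regress step by step:
  through step 3 (pick(b5,rmD,right)): drop {carry(b5,right)}, keep {robot_in(rmD)}, require {ball_in(b5,rmD), free(right), robot_in(rmD)}
    → {ball_in(b5,rmD), free(right), robot_in(rmD)}
  through step 2 (drop(b5,rmD,right)): drop {ball_in(b5,rmD), free(right)}, keep {robot_in(rmD)}, require {carry(b5,right), robot_in(rmD)}
    → {carry(b5,right), robot_in(rmD)}
  through step 1 (go(rmA,rmD)): drop {robot_in(rmD)}, keep {carry(b5,right)}, require {robot_in(rmA)}
    → {carry(b5,right), robot_in(rmA)}

== RESULT ==
["carry(b5,right)", "robot_in(rmA)"]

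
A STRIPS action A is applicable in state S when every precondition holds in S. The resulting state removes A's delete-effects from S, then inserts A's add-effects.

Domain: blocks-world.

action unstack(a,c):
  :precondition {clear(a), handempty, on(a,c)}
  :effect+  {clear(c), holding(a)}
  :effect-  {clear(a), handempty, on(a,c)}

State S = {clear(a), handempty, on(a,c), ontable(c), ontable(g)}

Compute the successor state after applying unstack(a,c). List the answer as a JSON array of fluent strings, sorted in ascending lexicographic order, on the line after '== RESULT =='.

Compute (S \ del) ∪ add:
  pre ⊆ S: {clear(a), handempty, on(a,c)} ⊆ S  — applicable
  S \ del = {ontable(c), ontable(g)}
  ∪ add   = {clear(c), holding(a), ontable(c), ontable(g)}

== RESULT ==
["clear(c)", "holding(a)", "ontable(c)", "ontable(g)"]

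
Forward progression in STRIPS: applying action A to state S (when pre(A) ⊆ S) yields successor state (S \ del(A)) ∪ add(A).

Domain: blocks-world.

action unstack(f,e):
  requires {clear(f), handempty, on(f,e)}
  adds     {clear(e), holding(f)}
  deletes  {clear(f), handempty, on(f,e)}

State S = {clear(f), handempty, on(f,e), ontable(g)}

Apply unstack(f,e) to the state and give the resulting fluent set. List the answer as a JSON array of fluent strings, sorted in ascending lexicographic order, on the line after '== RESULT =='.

Compute (S \ del) ∪ add:
  pre ⊆ S: {clear(f), handempty, on(f,e)} ⊆ S  — applicable
  S \ del = {ontable(g)}
  ∪ add   = {clear(e), holding(f), ontable(g)}

== RESULT ==
["clear(e)", "holding(f)", "ontable(g)"]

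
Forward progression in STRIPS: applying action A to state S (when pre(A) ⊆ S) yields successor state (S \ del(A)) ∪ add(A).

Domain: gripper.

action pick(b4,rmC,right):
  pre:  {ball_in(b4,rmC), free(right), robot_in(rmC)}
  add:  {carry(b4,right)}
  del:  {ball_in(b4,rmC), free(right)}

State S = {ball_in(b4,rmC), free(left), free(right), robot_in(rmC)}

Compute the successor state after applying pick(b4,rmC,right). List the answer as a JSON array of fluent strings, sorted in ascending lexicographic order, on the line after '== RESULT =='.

Compute (S \ del) ∪ add:
  pre ⊆ S: {ball_in(b4,rmC), free(right), robot_in(rmC)} ⊆ S  — applicable
  S \ del = {free(left), robot_in(rmC)}
  ∪ add   = {carry(b4,right), free(left), robot_in(rmC)}

== RESULT ==
["carry(b4,right)", "free(left)", "robot_in(rmC)"]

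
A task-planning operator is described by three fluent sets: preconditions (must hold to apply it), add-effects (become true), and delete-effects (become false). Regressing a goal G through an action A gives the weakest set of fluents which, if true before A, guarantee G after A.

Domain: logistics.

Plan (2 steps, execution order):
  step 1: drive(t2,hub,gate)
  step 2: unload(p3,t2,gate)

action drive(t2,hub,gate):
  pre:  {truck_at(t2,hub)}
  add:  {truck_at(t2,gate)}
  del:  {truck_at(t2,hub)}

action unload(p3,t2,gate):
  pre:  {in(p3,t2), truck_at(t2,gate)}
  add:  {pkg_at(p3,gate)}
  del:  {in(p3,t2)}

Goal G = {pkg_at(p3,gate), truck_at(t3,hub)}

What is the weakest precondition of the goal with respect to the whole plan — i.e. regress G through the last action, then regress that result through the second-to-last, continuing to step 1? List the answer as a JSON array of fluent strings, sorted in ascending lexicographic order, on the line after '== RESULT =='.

Regress step by step:
  through step 2 (unload(p3,t2,gate)): drop {pkg_at(p3,gate)}, keep {truck_at(t3,hub)}, require {in(p3,t2), truck_at(t2,gate)}
    → {in(p3,t2), truck_at(t2,gate), truck_at(t3,hub)}
  through step 1 (drive(t2,hub,gate)): drop {truck_at(t2,gate)}, keep {in(p3,t2), truck_at(t3,hub)}, require {truck_at(t2,hub)}
    → {in(p3,t2), truck_at(t2,hub), truck_at(t3,hub)}

== RESULT ==
["in(p3,t2)", "truck_at(t2,hub)", "truck_at(t3,hub)"]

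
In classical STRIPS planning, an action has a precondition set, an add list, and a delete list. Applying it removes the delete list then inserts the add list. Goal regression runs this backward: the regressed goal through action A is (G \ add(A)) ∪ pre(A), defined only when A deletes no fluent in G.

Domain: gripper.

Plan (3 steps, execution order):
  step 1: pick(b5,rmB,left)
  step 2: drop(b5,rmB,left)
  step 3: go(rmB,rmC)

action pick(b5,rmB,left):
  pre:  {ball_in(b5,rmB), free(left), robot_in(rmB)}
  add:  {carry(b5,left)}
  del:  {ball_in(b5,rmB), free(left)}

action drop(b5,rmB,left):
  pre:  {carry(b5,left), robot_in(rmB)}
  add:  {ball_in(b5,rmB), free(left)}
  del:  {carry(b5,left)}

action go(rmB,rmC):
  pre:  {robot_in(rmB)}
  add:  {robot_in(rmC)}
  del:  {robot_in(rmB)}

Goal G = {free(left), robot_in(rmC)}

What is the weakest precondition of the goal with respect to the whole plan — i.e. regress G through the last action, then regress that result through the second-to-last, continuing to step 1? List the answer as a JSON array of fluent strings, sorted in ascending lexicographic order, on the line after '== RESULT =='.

Regress step by step:
  through step 3 (go(rmB,rmC)): drop {robot_in(rmC)}, keep {free(left)}, require {robot_in(rmB)}
    → {free(left), robot_in(rmB)}
  through step 2 (drop(b5,rmB,left)): drop {free(left)}, keep {robot_in(rmB)}, require {carry(b5,left), robot_in(rmB)}
    → {carry(b5,left), robot_in(rmB)}
  through step 1 (pick(b5,rmB,left)): drop {carry(b5,left)}, keep {robot_in(rmB)}, require {ball_in(b5,rmB), free(left), robot_in(rmB)}
    → {ball_in(b5,rmB), free(left), robot_in(rmB)}

== RESULT ==
["ball_in(b5,rmB)", "free(left)", "robot_in(rmB)"]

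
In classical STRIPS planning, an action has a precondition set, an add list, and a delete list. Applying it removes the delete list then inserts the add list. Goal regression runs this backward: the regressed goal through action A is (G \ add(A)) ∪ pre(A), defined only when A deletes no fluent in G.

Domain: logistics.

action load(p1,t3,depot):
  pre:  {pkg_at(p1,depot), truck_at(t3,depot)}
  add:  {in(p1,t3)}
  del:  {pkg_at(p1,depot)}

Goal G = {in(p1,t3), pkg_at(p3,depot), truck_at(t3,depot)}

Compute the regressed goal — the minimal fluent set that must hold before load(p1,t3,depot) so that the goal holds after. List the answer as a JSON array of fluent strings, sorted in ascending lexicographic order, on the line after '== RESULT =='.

Compute (G \ add) ∪ pre:
  G ∩ del = {}  (empty — regression defined)
  G \ add = {in(p1,t3), pkg_at(p3,depot), truck_at(t3,depot)} \ {in(p1,t3)} = {pkg_at(p3,depot), truck_at(t3,depot)}
  ∪ pre   = {pkg_at(p3,depot), truck_at(t3,depot)} ∪ {pkg_at(p1,depot), truck_at(t3,depot)}
          = {pkg_at(p1,depot), pkg_at(p3,depot), truck_at(t3,depot)}

== RESULT ==
["pkg_at(p1,depot)", "pkg_at(p3,depot)", "truck_at(t3,depot)"]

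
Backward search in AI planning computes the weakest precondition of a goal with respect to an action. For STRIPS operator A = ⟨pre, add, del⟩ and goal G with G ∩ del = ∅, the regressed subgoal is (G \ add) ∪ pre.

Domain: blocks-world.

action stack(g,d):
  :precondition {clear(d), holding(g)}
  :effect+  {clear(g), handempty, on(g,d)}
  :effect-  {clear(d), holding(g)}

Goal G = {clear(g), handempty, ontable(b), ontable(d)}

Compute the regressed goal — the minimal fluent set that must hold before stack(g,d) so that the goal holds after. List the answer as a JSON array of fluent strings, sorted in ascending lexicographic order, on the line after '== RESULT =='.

Regress:
  G ∩ del = {}  (empty — regression defined)
  G \ add = {clear(g), handempty, ontable(b), ontable(d)} \ {clear(g), handempty, on(g,d)} = {ontable(b), ontable(d)}
  ∪ pre   = {ontable(b), ontable(d)} ∪ {clear(d), holding(g)}
          = {clear(d), holding(g), ontable(b), ontable(d)}

== RESULT ==
["clear(d)", "holding(g)", "ontable(b)", "ontable(d)"]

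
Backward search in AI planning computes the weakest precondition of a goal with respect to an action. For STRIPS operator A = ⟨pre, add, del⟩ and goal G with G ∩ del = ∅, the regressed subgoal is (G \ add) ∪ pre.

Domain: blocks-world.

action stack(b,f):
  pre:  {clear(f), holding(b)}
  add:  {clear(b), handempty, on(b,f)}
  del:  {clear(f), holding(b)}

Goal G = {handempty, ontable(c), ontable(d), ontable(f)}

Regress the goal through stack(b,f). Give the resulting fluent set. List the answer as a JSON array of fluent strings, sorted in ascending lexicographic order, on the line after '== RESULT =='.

Regress:
  G ∩ del = {}  (empty — regression defined)
  G \ add = {handempty, ontable(c), ontable(d), ontable(f)} \ {clear(b), handempty, on(b,f)} = {ontable(c), ontable(d), ontable(f)}
  ∪ pre   = {ontable(c), ontable(d), ontable(f)} ∪ {clear(f), holding(b)}
          = {clear(f), holding(b), ontable(c), ontable(d), ontable(f)}

== RESULT ==
["clear(f)", "holding(b)", "ontable(c)", "ontable(d)", "ontable(f)"]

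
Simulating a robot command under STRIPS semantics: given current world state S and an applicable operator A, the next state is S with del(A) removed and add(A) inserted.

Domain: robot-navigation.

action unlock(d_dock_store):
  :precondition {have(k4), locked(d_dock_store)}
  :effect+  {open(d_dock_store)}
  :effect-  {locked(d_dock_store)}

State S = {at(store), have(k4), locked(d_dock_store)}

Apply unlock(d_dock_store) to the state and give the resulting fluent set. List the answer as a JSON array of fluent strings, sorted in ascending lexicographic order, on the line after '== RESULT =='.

Progress:
  pre ⊆ S: {have(k4), locked(d_dock_store)} ⊆ S  — applicable
  S \ del = {at(store), have(k4)}
  ∪ add   = {at(store), have(k4), open(d_dock_store)}

== RESULT ==
["at(store)", "have(k4)", "open(d_dock_store)"]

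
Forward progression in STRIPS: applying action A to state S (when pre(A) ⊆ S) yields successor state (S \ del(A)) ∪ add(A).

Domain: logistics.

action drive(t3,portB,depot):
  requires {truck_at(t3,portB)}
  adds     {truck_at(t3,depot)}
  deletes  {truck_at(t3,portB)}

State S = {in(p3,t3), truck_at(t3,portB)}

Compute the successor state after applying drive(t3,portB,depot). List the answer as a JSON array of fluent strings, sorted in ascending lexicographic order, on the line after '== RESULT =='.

Compute (S \ del) ∪ add:
  pre ⊆ S: {truck_at(t3,portB)} ⊆ S  — applicable
  S \ del = {in(p3,t3)}
  ∪ add   = {in(p3,t3), truck_at(t3,depot)}

== RESULT ==
["in(p3,t3)", "truck_at(t3,depot)"]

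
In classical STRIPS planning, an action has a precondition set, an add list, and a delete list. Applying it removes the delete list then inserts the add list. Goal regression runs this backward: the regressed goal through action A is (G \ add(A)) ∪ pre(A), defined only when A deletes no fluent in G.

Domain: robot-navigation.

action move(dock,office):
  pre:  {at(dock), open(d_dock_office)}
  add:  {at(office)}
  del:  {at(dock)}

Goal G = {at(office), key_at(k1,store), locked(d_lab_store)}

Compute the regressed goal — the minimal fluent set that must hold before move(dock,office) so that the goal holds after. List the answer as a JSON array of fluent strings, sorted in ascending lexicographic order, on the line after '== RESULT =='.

Regress:
  G ∩ del = {}  (empty — regression defined)
  G \ add = {at(office), key_at(k1,store), locked(d_lab_store)} \ {at(office)} = {key_at(k1,store), locked(d_lab_store)}
  ∪ pre   = {key_at(k1,store), locked(d_lab_store)} ∪ {at(dock), open(d_dock_office)}
          = {at(dock), key_at(k1,store), locked(d_lab_store), open(d_dock_office)}

== RESULT ==
["at(dock)", "key_at(k1,store)", "locked(d_lab_store)", "open(d_dock_office)"]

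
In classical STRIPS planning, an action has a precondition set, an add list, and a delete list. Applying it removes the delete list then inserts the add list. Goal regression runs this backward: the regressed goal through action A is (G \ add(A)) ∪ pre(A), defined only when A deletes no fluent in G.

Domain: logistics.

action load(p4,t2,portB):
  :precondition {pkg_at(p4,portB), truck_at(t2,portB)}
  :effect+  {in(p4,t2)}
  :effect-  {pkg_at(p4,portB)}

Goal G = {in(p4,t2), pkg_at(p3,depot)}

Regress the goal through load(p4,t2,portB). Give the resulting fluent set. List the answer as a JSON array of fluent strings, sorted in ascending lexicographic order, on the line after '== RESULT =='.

Regress:
  G ∩ del = {}  (empty — regression defined)
  G \ add = {in(p4,t2), pkg_at(p3,depot)} \ {in(p4,t2)} = {pkg_at(p3,depot)}
  ∪ pre   = {pkg_at(p3,depot)} ∪ {pkg_at(p4,portB), truck_at(t2,portB)}
          = {pkg_at(p3,depot), pkg_at(p4,portB), truck_at(t2,portB)}

== RESULT ==
["pkg_at(p3,depot)", "pkg_at(p4,portB)", "truck_at(t2,portB)"]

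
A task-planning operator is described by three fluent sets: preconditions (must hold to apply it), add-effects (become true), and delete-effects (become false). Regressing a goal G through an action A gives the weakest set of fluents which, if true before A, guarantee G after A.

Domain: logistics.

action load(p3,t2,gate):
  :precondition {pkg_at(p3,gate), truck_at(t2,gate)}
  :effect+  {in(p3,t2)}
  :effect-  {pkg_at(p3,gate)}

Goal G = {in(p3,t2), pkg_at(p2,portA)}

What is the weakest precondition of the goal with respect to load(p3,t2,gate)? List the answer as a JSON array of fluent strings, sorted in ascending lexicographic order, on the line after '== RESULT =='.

Regress:
  G ∩ del = {}  (empty — regression defined)
  G \ add = {in(p3,t2), pkg_at(p2,portA)} \ {in(p3,t2)} = {pkg_at(p2,portA)}
  ∪ pre   = {pkg_at(p2,portA)} ∪ {pkg_at(p3,gate), truck_at(t2,gate)}
          = {pkg_at(p2,portA), pkg_at(p3,gate), truck_at(t2,gate)}

== RESULT ==
["pkg_at(p2,portA)", "pkg_at(p3,gate)", "truck_at(t2,gate)"]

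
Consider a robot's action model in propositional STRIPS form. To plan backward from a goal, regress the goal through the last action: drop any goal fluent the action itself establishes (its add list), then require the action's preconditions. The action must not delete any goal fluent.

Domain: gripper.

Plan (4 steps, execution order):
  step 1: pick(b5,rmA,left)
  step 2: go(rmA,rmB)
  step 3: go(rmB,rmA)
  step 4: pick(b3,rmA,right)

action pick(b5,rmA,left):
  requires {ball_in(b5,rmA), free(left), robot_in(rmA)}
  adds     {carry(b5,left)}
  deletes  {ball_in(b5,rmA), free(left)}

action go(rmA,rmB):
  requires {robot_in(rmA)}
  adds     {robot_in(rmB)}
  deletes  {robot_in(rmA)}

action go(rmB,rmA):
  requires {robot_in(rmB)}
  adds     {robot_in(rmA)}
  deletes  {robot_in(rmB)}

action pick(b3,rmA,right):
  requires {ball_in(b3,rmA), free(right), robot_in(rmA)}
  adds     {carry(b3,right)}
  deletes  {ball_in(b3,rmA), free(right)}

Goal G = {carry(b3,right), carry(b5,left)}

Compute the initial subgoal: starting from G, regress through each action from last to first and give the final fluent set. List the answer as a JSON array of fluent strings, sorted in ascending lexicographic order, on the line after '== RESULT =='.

Regress step by step:
  through step 4 (pick(b3,rmA,right)): drop {carry(b3,right)}, keep {carry(b5,left)}, require {ball_in(b3,rmA), free(right), robot_in(rmA)}
    → {ball_in(b3,rmA), carry(b5,left), free(right), robot_in(rmA)}
  through step 3 (go(rmB,rmA)): drop {robot_in(rmA)}, keep {ball_in(b3,rmA), carry(b5,left), free(right)}, require {robot_in(rmB)}
    → {ball_in(b3,rmA), carry(b5,left), free(right), robot_in(rmB)}
  through step 2 (go(rmA,rmB)): drop {robot_in(rmB)}, keep {ball_in(b3,rmA), carry(b5,left), free(right)}, require {robot_in(rmA)}
    → {ball_in(b3,rmA), carry(b5,left), free(right), robot_in(rmA)}
  through step 1 (pick(b5,rmA,left)): drop {carry(b5,left)}, keep {ball_in(b3,rmA), free(right), robot_in(rmA)}, require {ball_in(b5,rmA), free(left), robot_in(rmA)}
    → {ball_in(b3,rmA), ball_in(b5,rmA), free(left), free(right), robot_in(rmA)}

== RESULT ==
["ball_in(b3,rmA)", "ball_in(b5,rmA)", "free(left)", "free(right)", "robot_in(rmA)"]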